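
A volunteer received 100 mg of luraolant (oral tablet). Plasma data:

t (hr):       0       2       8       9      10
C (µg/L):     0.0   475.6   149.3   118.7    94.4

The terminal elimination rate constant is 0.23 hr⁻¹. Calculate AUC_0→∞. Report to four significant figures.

AUC = 3001 µg/L·hr

Trapezoidal AUC_0→10:
  [0→2]: (0.0+475.6)/2 × 2 = 475.6
  [2→8]: (475.6+149.3)/2 × 6 = 1874.7
  [8→9]: (149.3+118.7)/2 × 1 = 134.0
  [9→10]: (118.7+94.4)/2 × 1 = 106.55
  Sum = 2590.85 µg/L·hr
Extrapolated tail: C_last / k_e = 94.4 / 0.23 = 410.435
AUC_0→∞ = 2590.85 + 410.435 = 3001.285 µg/L·hr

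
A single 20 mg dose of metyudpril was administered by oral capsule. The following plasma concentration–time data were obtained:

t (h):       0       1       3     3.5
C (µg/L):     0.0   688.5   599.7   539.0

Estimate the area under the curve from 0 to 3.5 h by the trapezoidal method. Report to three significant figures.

AUC = 1920 µg/L·h

Trapezoidal AUC_0→3.5:
  [0→1]: (0.0+688.5)/2 × 1 = 344.25
  [1→3]: (688.5+599.7)/2 × 2 = 1288.2
  [3→3.5]: (599.7+539.0)/2 × 0.5 = 284.675
  Sum = 1917.125 µg/L·h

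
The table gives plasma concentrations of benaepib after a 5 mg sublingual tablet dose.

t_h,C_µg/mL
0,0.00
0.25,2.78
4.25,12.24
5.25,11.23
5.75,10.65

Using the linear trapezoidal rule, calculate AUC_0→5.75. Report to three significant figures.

Trapezoidal AUC_0→5.75:
  [0→0.25]: (0.00+2.78)/2 × 0.25 = 0.3475
  [0.25→4.25]: (2.78+12.24)/2 × 4 = 30.04
  [4.25→5.25]: (12.24+11.23)/2 × 1 = 11.735
  [5.25→5.75]: (11.23+10.65)/2 × 0.5 = 5.47
  Sum = 47.5925 µg/mL·h

AUC = 47.6 µg/mL·h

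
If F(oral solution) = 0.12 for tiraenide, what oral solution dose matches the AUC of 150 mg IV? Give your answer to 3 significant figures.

D_oral = 1250 mg

For equal systemic exposure: F × D_ev = D_iv
D_ev = D_iv / F = 150 / 0.12 = 1250 mg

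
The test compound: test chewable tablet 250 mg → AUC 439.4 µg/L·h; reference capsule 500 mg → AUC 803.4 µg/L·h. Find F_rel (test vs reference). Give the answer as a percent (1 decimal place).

F_rel = (AUC_test/D_test) / (AUC_ref/D_ref)
      = (439.4/250) / (803.4/500)
      = 1.7576 / 1.6068 = 1.0939 = 109.39%

F_rel = 109.4%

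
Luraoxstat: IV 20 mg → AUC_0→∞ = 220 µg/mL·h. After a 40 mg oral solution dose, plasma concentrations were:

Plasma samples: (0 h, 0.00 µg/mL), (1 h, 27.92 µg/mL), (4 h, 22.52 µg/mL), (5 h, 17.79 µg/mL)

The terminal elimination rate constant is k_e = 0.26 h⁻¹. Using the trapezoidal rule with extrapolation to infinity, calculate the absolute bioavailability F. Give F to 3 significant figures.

F = 0.405

Trapezoidal AUC_0→5 (oral solution):
  [0→1]: (0.00+27.92)/2 × 1 = 13.96
  [1→4]: (27.92+22.52)/2 × 3 = 75.66
  [4→5]: (22.52+17.79)/2 × 1 = 20.155
  Sum = 109.775 µg/mL·h
Tail: C_last/k_e = 17.79/0.26 = 68.423
AUC_0→∞ (oral solution) = 109.775 + 68.423 = 178.198 µg/mL·h
F = (AUC_ev/D_ev)/(AUC_iv/D_iv) = (178.198/40)/(220/20) = 4.45495/11 = 0.4050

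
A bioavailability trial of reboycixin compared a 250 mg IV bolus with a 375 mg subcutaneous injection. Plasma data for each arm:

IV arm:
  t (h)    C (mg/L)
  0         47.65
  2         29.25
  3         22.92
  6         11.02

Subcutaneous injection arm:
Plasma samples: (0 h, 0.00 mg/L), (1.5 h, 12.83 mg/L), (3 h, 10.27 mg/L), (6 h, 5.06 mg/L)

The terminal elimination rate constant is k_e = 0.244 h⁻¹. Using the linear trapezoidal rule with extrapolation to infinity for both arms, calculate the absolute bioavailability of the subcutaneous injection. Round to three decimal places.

F = 0.237

Trapezoidal AUC_0→6 (IV):
  [0→2]: (47.65+29.25)/2 × 2 = 76.9
  [2→3]: (29.25+22.92)/2 × 1 = 26.085
  [3→6]: (22.92+11.02)/2 × 3 = 50.91
  Sum = 153.895 mg/L·h
IV tail: 11.02/0.244 = 45.164; AUC_iv,0→∞ = 153.895 + 45.164 = 199.059 mg/L·h
Trapezoidal AUC_0→6 (subcutaneous injection):
  [0→1.5]: (0.00+12.83)/2 × 1.5 = 9.6225
  [1.5→3]: (12.83+10.27)/2 × 1.5 = 17.325
  [3→6]: (10.27+5.06)/2 × 3 = 22.995
  Sum = 49.9425 mg/L·h
subcutaneous injection tail: 5.06/0.244 = 20.738; AUC_ev,0→∞ = 49.9425 + 20.738 = 70.6805 mg/L·h
F = (AUC_ev/D_ev)/(AUC_iv/D_iv) = (70.6805/375)/(199.059/250) = 0.188481/0.796236 = 0.2367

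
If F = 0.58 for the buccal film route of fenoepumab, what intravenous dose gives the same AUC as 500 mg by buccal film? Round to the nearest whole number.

D_iv = 290 mg

Systemic exposure from an extravascular dose = F × D_ev, so the equivalent IV dose is F × D_ev.
D_iv = F × D_ev = 0.58 × 500 = 290 mg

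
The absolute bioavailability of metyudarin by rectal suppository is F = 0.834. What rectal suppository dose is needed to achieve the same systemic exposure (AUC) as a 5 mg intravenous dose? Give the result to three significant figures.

For equal systemic exposure: F × D_ev = D_iv
D_ev = D_iv / F = 5 / 0.834 = 5.9952 mg

D_rectal = 6.00 mg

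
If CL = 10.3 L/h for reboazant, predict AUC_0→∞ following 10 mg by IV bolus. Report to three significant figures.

AUC = 0.971 mg/L·h

AUC_0→∞ = Dose_iv / CL
        = 10 / 10.3 = 0.970874 mg/L·h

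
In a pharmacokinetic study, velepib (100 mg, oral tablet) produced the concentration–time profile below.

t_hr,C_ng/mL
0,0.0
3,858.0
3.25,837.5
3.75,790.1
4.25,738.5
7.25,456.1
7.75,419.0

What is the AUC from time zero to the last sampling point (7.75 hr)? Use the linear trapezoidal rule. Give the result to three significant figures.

AUC = 4300 ng/mL·hr

Trapezoidal AUC_0→7.75:
  [0→3]: (0.0+858.0)/2 × 3 = 1287.0
  [3→3.25]: (858.0+837.5)/2 × 0.25 = 211.9375
  [3.25→3.75]: (837.5+790.1)/2 × 0.5 = 406.9
  [3.75→4.25]: (790.1+738.5)/2 × 0.5 = 382.15
  [4.25→7.25]: (738.5+456.1)/2 × 3 = 1791.9
  [7.25→7.75]: (456.1+419.0)/2 × 0.5 = 218.775
  Sum = 4298.6625 ng/mL·hr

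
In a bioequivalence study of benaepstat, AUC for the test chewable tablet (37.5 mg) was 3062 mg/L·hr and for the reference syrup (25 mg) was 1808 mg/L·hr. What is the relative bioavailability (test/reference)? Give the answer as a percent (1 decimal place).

F_rel = 112.9%

F_rel = (AUC_test/D_test) / (AUC_ref/D_ref)
      = (3062/37.5) / (1808/25)
      = 81.6533 / 72.32 = 1.1291 = 112.91%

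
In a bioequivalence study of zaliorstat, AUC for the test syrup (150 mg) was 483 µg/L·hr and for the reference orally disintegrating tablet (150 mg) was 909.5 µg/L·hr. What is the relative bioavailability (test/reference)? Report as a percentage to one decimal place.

F_rel = 53.1%

F_rel = (AUC_test/D_test) / (AUC_ref/D_ref)
      = (483/150) / (909.5/150)
      = 3.22 / 6.06333 = 0.5311 = 53.11%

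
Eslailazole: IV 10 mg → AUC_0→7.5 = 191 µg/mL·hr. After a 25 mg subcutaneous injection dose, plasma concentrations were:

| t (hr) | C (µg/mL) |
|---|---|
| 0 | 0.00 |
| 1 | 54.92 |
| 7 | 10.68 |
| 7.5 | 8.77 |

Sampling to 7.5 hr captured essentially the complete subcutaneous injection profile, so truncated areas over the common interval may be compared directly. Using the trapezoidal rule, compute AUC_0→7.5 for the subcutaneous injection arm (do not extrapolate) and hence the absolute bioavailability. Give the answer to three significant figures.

F = 0.480

Trapezoidal AUC_0→7.5 (subcutaneous injection):
  [0→1]: (0.00+54.92)/2 × 1 = 27.46
  [1→7]: (54.92+10.68)/2 × 6 = 196.8
  [7→7.5]: (10.68+8.77)/2 × 0.5 = 4.8625
  Sum = 229.1225 µg/mL·hr
F = (AUC_ev/D_ev)/(AUC_iv/D_iv) = (229.1225/25)/(191/10) = 9.1649/19.1 = 0.4798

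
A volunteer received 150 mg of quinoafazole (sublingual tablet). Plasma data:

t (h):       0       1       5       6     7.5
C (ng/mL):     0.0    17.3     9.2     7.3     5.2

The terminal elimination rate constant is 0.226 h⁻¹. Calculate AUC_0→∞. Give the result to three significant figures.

Trapezoidal AUC_0→7.5:
  [0→1]: (0.0+17.3)/2 × 1 = 8.65
  [1→5]: (17.3+9.2)/2 × 4 = 53.0
  [5→6]: (9.2+7.3)/2 × 1 = 8.25
  [6→7.5]: (7.3+5.2)/2 × 1.5 = 9.375
  Sum = 79.275 ng/mL·h
Extrapolated tail: C_last / k_e = 5.2 / 0.226 = 23.009
AUC_0→∞ = 79.275 + 23.009 = 102.284 ng/mL·h

AUC = 102 ng/mL·h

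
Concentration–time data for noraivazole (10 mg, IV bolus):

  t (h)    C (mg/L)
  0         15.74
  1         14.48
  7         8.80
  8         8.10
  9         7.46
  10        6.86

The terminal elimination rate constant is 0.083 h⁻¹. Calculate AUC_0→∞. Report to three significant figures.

AUC = 191 mg/L·h

Trapezoidal AUC_0→10:
  [0→1]: (15.74+14.48)/2 × 1 = 15.11
  [1→7]: (14.48+8.80)/2 × 6 = 69.84
  [7→8]: (8.80+8.10)/2 × 1 = 8.45
  [8→9]: (8.10+7.46)/2 × 1 = 7.78
  [9→10]: (7.46+6.86)/2 × 1 = 7.16
  Sum = 108.34 mg/L·h
Extrapolated tail: C_last / k_e = 6.86 / 0.083 = 82.651
AUC_0→∞ = 108.34 + 82.651 = 190.991 mg/L·h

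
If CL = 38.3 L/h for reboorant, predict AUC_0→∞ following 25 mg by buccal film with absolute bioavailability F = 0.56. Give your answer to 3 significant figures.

AUC = 0.366 mg/L·h

AUC_0→∞ = F × Dose / CL
        = 0.56 × 25 / 38.3 = 0.365535 mg/L·h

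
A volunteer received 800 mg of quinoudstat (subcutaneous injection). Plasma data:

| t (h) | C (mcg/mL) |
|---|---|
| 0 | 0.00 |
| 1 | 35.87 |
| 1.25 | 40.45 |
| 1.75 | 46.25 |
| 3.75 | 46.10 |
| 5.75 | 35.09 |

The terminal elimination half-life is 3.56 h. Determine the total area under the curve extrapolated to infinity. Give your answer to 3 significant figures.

Trapezoidal AUC_0→5.75:
  [0→1]: (0.00+35.87)/2 × 1 = 17.935
  [1→1.25]: (35.87+40.45)/2 × 0.25 = 9.54
  [1.25→1.75]: (40.45+46.25)/2 × 0.5 = 21.675
  [1.75→3.75]: (46.25+46.10)/2 × 2 = 92.35
  [3.75→5.75]: (46.10+35.09)/2 × 2 = 81.19
  Sum = 222.69 mcg/mL·h
k_e = ln2 / t½ = 0.693147 / 3.56 = 0.1947 h^-1
Extrapolated tail: C_last / k_e = 35.09 / 0.1947 = 180.226
AUC_0→∞ = 222.69 + 180.226 = 402.916 mcg/mL·h

AUC = 403 mcg/mL·h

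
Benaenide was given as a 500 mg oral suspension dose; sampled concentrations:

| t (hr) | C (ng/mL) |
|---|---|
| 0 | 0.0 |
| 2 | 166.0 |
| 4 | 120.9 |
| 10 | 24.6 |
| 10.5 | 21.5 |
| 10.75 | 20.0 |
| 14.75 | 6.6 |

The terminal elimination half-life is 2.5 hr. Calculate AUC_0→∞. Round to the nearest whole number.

AUC = 983 ng/mL·hr

Trapezoidal AUC_0→14.75:
  [0→2]: (0.0+166.0)/2 × 2 = 166.0
  [2→4]: (166.0+120.9)/2 × 2 = 286.9
  [4→10]: (120.9+24.6)/2 × 6 = 436.5
  [10→10.5]: (24.6+21.5)/2 × 0.5 = 11.525
  [10.5→10.75]: (21.5+20.0)/2 × 0.25 = 5.1875
  [10.75→14.75]: (20.0+6.6)/2 × 4 = 53.2
  Sum = 959.3125 ng/mL·hr
k_e = ln2 / t½ = 0.693147 / 2.5 = 0.2773 hr^-1
Extrapolated tail: C_last / k_e = 6.6 / 0.2773 = 23.801
AUC_0→∞ = 959.3125 + 23.801 = 983.1135 ng/mL·hr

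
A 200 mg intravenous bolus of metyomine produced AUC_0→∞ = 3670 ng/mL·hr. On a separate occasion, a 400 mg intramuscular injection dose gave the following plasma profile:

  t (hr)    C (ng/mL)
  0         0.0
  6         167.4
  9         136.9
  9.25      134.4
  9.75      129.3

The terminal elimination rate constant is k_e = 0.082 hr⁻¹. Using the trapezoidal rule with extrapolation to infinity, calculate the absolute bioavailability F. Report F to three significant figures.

Trapezoidal AUC_0→9.75 (intramuscular injection):
  [0→6]: (0.0+167.4)/2 × 6 = 502.2
  [6→9]: (167.4+136.9)/2 × 3 = 456.45
  [9→9.25]: (136.9+134.4)/2 × 0.25 = 33.9125
  [9.25→9.75]: (134.4+129.3)/2 × 0.5 = 65.925
  Sum = 1058.4875 ng/mL·hr
Tail: C_last/k_e = 129.3/0.082 = 1576.829
AUC_0→∞ (intramuscular injection) = 1058.4875 + 1576.829 = 2635.3165 ng/mL·hr
F = (AUC_ev/D_ev)/(AUC_iv/D_iv) = (2635.3165/400)/(3670/200) = 6.58829/18.35 = 0.3590

F = 0.359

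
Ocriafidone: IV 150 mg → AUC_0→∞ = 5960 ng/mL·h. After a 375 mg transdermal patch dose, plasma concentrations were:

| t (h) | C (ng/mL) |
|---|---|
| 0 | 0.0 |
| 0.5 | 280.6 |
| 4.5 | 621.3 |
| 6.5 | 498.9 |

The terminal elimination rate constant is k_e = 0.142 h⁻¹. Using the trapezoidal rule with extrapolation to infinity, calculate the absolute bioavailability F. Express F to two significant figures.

F = 0.44

Trapezoidal AUC_0→6.5 (transdermal patch):
  [0→0.5]: (0.0+280.6)/2 × 0.5 = 70.15
  [0.5→4.5]: (280.6+621.3)/2 × 4 = 1803.8
  [4.5→6.5]: (621.3+498.9)/2 × 2 = 1120.2
  Sum = 2994.15 ng/mL·h
Tail: C_last/k_e = 498.9/0.142 = 3513.380
AUC_0→∞ (transdermal patch) = 2994.15 + 3513.380 = 6507.53 ng/mL·h
F = (AUC_ev/D_ev)/(AUC_iv/D_iv) = (6507.53/375)/(5960/150) = 17.3534/39.7333 = 0.4367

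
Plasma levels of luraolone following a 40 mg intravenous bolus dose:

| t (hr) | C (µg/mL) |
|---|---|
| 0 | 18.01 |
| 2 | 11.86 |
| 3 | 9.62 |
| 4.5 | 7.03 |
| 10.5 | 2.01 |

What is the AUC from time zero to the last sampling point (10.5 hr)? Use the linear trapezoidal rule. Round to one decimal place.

Trapezoidal AUC_0→10.5:
  [0→2]: (18.01+11.86)/2 × 2 = 29.87
  [2→3]: (11.86+9.62)/2 × 1 = 10.74
  [3→4.5]: (9.62+7.03)/2 × 1.5 = 12.4875
  [4.5→10.5]: (7.03+2.01)/2 × 6 = 27.12
  Sum = 80.2175 µg/mL·hr

AUC = 80.2 µg/mL·hr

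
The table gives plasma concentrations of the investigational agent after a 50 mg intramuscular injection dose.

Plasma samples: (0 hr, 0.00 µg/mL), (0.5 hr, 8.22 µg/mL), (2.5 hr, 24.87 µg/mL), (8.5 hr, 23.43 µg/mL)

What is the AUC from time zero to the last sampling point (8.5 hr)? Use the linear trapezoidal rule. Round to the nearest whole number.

Trapezoidal AUC_0→8.5:
  [0→0.5]: (0.00+8.22)/2 × 0.5 = 2.055
  [0.5→2.5]: (8.22+24.87)/2 × 2 = 33.09
  [2.5→8.5]: (24.87+23.43)/2 × 6 = 144.9
  Sum = 180.045 µg/mL·hr

AUC = 180 µg/mL·hr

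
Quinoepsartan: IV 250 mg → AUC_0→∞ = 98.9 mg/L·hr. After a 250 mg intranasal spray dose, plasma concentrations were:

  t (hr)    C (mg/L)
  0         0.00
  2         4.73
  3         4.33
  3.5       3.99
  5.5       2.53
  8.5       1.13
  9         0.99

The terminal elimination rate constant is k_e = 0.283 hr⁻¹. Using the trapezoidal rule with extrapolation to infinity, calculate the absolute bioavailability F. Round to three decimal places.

Trapezoidal AUC_0→9 (intranasal spray):
  [0→2]: (0.00+4.73)/2 × 2 = 4.73
  [2→3]: (4.73+4.33)/2 × 1 = 4.53
  [3→3.5]: (4.33+3.99)/2 × 0.5 = 2.08
  [3.5→5.5]: (3.99+2.53)/2 × 2 = 6.52
  [5.5→8.5]: (2.53+1.13)/2 × 3 = 5.49
  [8.5→9]: (1.13+0.99)/2 × 0.5 = 0.53
  Sum = 23.88 mg/L·hr
Tail: C_last/k_e = 0.99/0.283 = 3.498
AUC_0→∞ (intranasal spray) = 23.88 + 3.498 = 27.378 mg/L·hr
F = (AUC_ev/D_ev)/(AUC_iv/D_iv) = (27.378/250)/(98.9/250) = 0.109512/0.3956 = 0.2768

F = 0.277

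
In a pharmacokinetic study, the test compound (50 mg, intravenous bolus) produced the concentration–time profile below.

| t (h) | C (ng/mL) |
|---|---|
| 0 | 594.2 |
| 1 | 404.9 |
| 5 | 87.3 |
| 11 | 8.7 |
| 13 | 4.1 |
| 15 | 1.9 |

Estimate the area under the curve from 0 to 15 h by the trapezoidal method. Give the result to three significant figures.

Trapezoidal AUC_0→15:
  [0→1]: (594.2+404.9)/2 × 1 = 499.55
  [1→5]: (404.9+87.3)/2 × 4 = 984.4
  [5→11]: (87.3+8.7)/2 × 6 = 288.0
  [11→13]: (8.7+4.1)/2 × 2 = 12.8
  [13→15]: (4.1+1.9)/2 × 2 = 6.0
  Sum = 1790.75 ng/mL·h

AUC = 1790 ng/mL·h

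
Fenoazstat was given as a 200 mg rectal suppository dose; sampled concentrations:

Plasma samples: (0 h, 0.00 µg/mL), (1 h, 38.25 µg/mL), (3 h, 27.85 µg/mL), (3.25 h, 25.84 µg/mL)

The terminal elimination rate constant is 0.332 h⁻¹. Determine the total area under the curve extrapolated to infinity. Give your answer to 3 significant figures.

Trapezoidal AUC_0→3.25:
  [0→1]: (0.00+38.25)/2 × 1 = 19.125
  [1→3]: (38.25+27.85)/2 × 2 = 66.1
  [3→3.25]: (27.85+25.84)/2 × 0.25 = 6.71125
  Sum = 91.93625 µg/mL·h
Extrapolated tail: C_last / k_e = 25.84 / 0.332 = 77.831
AUC_0→∞ = 91.93625 + 77.831 = 169.76725 µg/mL·h

AUC = 170 µg/mL·h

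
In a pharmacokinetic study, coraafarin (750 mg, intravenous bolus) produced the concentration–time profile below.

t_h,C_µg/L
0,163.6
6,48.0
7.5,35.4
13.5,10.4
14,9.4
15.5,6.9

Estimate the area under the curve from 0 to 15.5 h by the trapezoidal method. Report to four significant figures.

Trapezoidal AUC_0→15.5:
  [0→6]: (163.6+48.0)/2 × 6 = 634.8
  [6→7.5]: (48.0+35.4)/2 × 1.5 = 62.55
  [7.5→13.5]: (35.4+10.4)/2 × 6 = 137.4
  [13.5→14]: (10.4+9.4)/2 × 0.5 = 4.95
  [14→15.5]: (9.4+6.9)/2 × 1.5 = 12.225
  Sum = 851.925 µg/L·h

AUC = 851.9 µg/L·h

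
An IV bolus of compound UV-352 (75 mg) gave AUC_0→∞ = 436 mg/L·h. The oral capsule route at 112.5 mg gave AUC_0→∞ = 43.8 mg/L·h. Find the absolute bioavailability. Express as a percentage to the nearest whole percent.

F = (AUC_ev / D_ev) / (AUC_iv / D_iv)
  = (43.8/112.5) / (436/75)
  = 0.389333 / 5.81333 = 0.0670
  = 6.70%

F = 7%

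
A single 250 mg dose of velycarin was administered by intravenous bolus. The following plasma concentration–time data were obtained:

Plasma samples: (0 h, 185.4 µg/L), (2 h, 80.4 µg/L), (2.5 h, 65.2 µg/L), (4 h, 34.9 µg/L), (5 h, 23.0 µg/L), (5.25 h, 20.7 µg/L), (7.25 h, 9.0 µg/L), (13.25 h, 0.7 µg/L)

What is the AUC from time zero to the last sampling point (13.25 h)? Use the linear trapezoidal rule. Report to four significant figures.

Trapezoidal AUC_0→13.25:
  [0→2]: (185.4+80.4)/2 × 2 = 265.8
  [2→2.5]: (80.4+65.2)/2 × 0.5 = 36.4
  [2.5→4]: (65.2+34.9)/2 × 1.5 = 75.075
  [4→5]: (34.9+23.0)/2 × 1 = 28.95
  [5→5.25]: (23.0+20.7)/2 × 0.25 = 5.4625
  [5.25→7.25]: (20.7+9.0)/2 × 2 = 29.7
  [7.25→13.25]: (9.0+0.7)/2 × 6 = 29.1
  Sum = 470.4875 µg/L·h

AUC = 470.5 µg/L·h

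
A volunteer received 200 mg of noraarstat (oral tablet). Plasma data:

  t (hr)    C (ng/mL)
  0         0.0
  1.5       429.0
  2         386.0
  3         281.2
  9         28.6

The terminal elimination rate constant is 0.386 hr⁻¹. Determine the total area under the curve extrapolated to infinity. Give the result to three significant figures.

AUC = 1860 ng/mL·hr

Trapezoidal AUC_0→9:
  [0→1.5]: (0.0+429.0)/2 × 1.5 = 321.75
  [1.5→2]: (429.0+386.0)/2 × 0.5 = 203.75
  [2→3]: (386.0+281.2)/2 × 1 = 333.6
  [3→9]: (281.2+28.6)/2 × 6 = 929.4
  Sum = 1788.5 ng/mL·hr
Extrapolated tail: C_last / k_e = 28.6 / 0.386 = 74.093
AUC_0→∞ = 1788.5 + 74.093 = 1862.593 ng/mL·hr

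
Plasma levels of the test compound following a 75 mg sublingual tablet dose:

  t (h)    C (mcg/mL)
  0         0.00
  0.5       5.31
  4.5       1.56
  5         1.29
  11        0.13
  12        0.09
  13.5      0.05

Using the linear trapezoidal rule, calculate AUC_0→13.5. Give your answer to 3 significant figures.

AUC = 20.3 mcg/mL·h

Trapezoidal AUC_0→13.5:
  [0→0.5]: (0.00+5.31)/2 × 0.5 = 1.3275
  [0.5→4.5]: (5.31+1.56)/2 × 4 = 13.74
  [4.5→5]: (1.56+1.29)/2 × 0.5 = 0.7125
  [5→11]: (1.29+0.13)/2 × 6 = 4.26
  [11→12]: (0.13+0.09)/2 × 1 = 0.11
  [12→13.5]: (0.09+0.05)/2 × 1.5 = 0.105
  Sum = 20.255 mcg/mL·h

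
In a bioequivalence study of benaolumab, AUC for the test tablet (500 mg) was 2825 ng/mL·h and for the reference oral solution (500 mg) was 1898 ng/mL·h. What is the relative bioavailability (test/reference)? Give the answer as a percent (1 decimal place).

F_rel = (AUC_test/D_test) / (AUC_ref/D_ref)
      = (2825/500) / (1898/500)
      = 5.65 / 3.796 = 1.4884 = 148.84%

F_rel = 148.8%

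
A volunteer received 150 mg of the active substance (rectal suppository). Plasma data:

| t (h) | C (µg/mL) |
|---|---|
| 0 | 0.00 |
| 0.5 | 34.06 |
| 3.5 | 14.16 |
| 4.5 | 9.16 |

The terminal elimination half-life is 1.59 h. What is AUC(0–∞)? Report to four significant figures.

AUC = 113.5 µg/mL·h

Trapezoidal AUC_0→4.5:
  [0→0.5]: (0.00+34.06)/2 × 0.5 = 8.515
  [0.5→3.5]: (34.06+14.16)/2 × 3 = 72.33
  [3.5→4.5]: (14.16+9.16)/2 × 1 = 11.66
  Sum = 92.505 µg/mL·h
k_e = ln2 / t½ = 0.693147 / 1.59 = 0.4359 h^-1
Extrapolated tail: C_last / k_e = 9.16 / 0.4359 = 21.014
AUC_0→∞ = 92.505 + 21.014 = 113.519 µg/mL·h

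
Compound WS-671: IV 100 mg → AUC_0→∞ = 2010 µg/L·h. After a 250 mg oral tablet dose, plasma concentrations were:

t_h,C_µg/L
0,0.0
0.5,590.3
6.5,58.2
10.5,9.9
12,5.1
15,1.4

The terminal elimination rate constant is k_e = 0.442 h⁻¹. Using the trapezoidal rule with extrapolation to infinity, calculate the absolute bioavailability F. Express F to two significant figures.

Trapezoidal AUC_0→15 (oral tablet):
  [0→0.5]: (0.0+590.3)/2 × 0.5 = 147.575
  [0.5→6.5]: (590.3+58.2)/2 × 6 = 1945.5
  [6.5→10.5]: (58.2+9.9)/2 × 4 = 136.2
  [10.5→12]: (9.9+5.1)/2 × 1.5 = 11.25
  [12→15]: (5.1+1.4)/2 × 3 = 9.75
  Sum = 2250.275 µg/L·h
Tail: C_last/k_e = 1.4/0.442 = 3.167
AUC_0→∞ (oral tablet) = 2250.275 + 3.167 = 2253.442 µg/L·h
F = (AUC_ev/D_ev)/(AUC_iv/D_iv) = (2253.442/250)/(2010/100) = 9.013768/20.1 = 0.4484

F = 0.45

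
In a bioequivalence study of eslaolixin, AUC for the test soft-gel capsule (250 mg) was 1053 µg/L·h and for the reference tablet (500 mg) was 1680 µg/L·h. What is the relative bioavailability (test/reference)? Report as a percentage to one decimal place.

F_rel = (AUC_test/D_test) / (AUC_ref/D_ref)
      = (1053/250) / (1680/500)
      = 4.212 / 3.36 = 1.2536 = 125.36%

F_rel = 125.4%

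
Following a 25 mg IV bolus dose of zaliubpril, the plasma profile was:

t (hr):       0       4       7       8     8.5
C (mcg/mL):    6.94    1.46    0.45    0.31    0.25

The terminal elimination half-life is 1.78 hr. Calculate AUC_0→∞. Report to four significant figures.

Trapezoidal AUC_0→8.5:
  [0→4]: (6.94+1.46)/2 × 4 = 16.8
  [4→7]: (1.46+0.45)/2 × 3 = 2.865
  [7→8]: (0.45+0.31)/2 × 1 = 0.38
  [8→8.5]: (0.31+0.25)/2 × 0.5 = 0.14
  Sum = 20.185 mcg/mL·hr
k_e = ln2 / t½ = 0.693147 / 1.78 = 0.3894 hr^-1
Extrapolated tail: C_last / k_e = 0.25 / 0.3894 = 0.642
AUC_0→∞ = 20.185 + 0.642 = 20.827 mcg/mL·hr

AUC = 20.83 mcg/mL·hr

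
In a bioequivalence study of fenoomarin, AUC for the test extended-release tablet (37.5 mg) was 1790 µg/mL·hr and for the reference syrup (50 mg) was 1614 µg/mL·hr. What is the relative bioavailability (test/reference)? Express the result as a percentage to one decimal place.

F_rel = (AUC_test/D_test) / (AUC_ref/D_ref)
      = (1790/37.5) / (1614/50)
      = 47.7333 / 32.28 = 1.4787 = 147.87%

F_rel = 147.9%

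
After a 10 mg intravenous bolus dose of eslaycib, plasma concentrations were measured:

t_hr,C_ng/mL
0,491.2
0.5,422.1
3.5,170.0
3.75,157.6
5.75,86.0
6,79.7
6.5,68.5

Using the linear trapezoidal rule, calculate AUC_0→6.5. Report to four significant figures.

Trapezoidal AUC_0→6.5:
  [0→0.5]: (491.2+422.1)/2 × 0.5 = 228.325
  [0.5→3.5]: (422.1+170.0)/2 × 3 = 888.15
  [3.5→3.75]: (170.0+157.6)/2 × 0.25 = 40.95
  [3.75→5.75]: (157.6+86.0)/2 × 2 = 243.6
  [5.75→6]: (86.0+79.7)/2 × 0.25 = 20.7125
  [6→6.5]: (79.7+68.5)/2 × 0.5 = 37.05
  Sum = 1458.7875 ng/mL·hr

AUC = 1459 ng/mL·hr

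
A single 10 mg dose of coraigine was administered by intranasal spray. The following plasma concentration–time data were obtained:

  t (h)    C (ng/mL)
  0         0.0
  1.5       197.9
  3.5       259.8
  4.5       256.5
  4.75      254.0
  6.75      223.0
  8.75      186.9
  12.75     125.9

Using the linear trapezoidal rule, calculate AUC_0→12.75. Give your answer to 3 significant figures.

Trapezoidal AUC_0→12.75:
  [0→1.5]: (0.0+197.9)/2 × 1.5 = 148.425
  [1.5→3.5]: (197.9+259.8)/2 × 2 = 457.7
  [3.5→4.5]: (259.8+256.5)/2 × 1 = 258.15
  [4.5→4.75]: (256.5+254.0)/2 × 0.25 = 63.8125
  [4.75→6.75]: (254.0+223.0)/2 × 2 = 477.0
  [6.75→8.75]: (223.0+186.9)/2 × 2 = 409.9
  [8.75→12.75]: (186.9+125.9)/2 × 4 = 625.6
  Sum = 2440.5875 ng/mL·h

AUC = 2440 ng/mL·h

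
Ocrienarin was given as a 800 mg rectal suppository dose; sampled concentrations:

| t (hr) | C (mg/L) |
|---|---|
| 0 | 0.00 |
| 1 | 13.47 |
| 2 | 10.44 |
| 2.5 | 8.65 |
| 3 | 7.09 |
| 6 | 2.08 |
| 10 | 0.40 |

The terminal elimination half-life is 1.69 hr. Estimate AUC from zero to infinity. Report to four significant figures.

AUC = 47.09 mg/L·hr

Trapezoidal AUC_0→10:
  [0→1]: (0.00+13.47)/2 × 1 = 6.735
  [1→2]: (13.47+10.44)/2 × 1 = 11.955
  [2→2.5]: (10.44+8.65)/2 × 0.5 = 4.7725
  [2.5→3]: (8.65+7.09)/2 × 0.5 = 3.935
  [3→6]: (7.09+2.08)/2 × 3 = 13.755
  [6→10]: (2.08+0.40)/2 × 4 = 4.96
  Sum = 46.1125 mg/L·hr
k_e = ln2 / t½ = 0.693147 / 1.69 = 0.4101 hr^-1
Extrapolated tail: C_last / k_e = 0.40 / 0.4101 = 0.975
AUC_0→∞ = 46.1125 + 0.975 = 47.0875 mg/L·hr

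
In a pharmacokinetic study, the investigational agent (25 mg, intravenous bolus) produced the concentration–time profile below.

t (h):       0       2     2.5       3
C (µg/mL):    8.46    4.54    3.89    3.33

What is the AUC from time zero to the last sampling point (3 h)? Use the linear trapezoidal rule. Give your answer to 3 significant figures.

Trapezoidal AUC_0→3:
  [0→2]: (8.46+4.54)/2 × 2 = 13.0
  [2→2.5]: (4.54+3.89)/2 × 0.5 = 2.1075
  [2.5→3]: (3.89+3.33)/2 × 0.5 = 1.805
  Sum = 16.9125 µg/mL·h

AUC = 16.9 µg/mL·h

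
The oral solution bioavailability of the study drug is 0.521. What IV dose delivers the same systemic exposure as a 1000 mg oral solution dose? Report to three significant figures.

D_iv = 521 mg

Systemic exposure from an extravascular dose = F × D_ev, so the equivalent IV dose is F × D_ev.
D_iv = F × D_ev = 0.521 × 1000 = 521 mg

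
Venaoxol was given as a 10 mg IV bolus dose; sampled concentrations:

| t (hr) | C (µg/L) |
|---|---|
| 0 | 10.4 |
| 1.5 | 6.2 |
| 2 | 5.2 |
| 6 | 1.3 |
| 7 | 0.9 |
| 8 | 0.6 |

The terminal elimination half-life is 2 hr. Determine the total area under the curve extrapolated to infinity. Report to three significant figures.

AUC = 31.9 µg/L·hr

Trapezoidal AUC_0→8:
  [0→1.5]: (10.4+6.2)/2 × 1.5 = 12.45
  [1.5→2]: (6.2+5.2)/2 × 0.5 = 2.85
  [2→6]: (5.2+1.3)/2 × 4 = 13.0
  [6→7]: (1.3+0.9)/2 × 1 = 1.1
  [7→8]: (0.9+0.6)/2 × 1 = 0.75
  Sum = 30.15 µg/L·hr
k_e = ln2 / t½ = 0.693147 / 2 = 0.3466 hr^-1
Extrapolated tail: C_last / k_e = 0.6 / 0.3466 = 1.731
AUC_0→∞ = 30.15 + 1.731 = 31.881 µg/L·hr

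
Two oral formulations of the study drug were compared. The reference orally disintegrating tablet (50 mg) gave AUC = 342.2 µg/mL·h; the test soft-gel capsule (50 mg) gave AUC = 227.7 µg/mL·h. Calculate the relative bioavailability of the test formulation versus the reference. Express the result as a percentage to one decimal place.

F_rel = (AUC_test/D_test) / (AUC_ref/D_ref)
      = (227.7/50) / (342.2/50)
      = 4.554 / 6.844 = 0.6654 = 66.54%

F_rel = 66.5%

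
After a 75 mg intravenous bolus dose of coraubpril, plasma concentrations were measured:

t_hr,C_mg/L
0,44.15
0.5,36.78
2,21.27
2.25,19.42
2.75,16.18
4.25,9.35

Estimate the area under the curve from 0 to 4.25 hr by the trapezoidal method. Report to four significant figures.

AUC = 96.90 mg/L·hr

Trapezoidal AUC_0→4.25:
  [0→0.5]: (44.15+36.78)/2 × 0.5 = 20.2325
  [0.5→2]: (36.78+21.27)/2 × 1.5 = 43.5375
  [2→2.25]: (21.27+19.42)/2 × 0.25 = 5.08625
  [2.25→2.75]: (19.42+16.18)/2 × 0.5 = 8.9
  [2.75→4.25]: (16.18+9.35)/2 × 1.5 = 19.1475
  Sum = 96.90375 mg/L·hr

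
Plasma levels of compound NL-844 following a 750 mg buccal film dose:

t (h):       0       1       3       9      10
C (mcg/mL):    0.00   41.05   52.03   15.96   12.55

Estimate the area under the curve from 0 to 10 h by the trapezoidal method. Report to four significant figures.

Trapezoidal AUC_0→10:
  [0→1]: (0.00+41.05)/2 × 1 = 20.525
  [1→3]: (41.05+52.03)/2 × 2 = 93.08
  [3→9]: (52.03+15.96)/2 × 6 = 203.97
  [9→10]: (15.96+12.55)/2 × 1 = 14.255
  Sum = 331.83 mcg/mL·h

AUC = 331.8 mcg/mL·h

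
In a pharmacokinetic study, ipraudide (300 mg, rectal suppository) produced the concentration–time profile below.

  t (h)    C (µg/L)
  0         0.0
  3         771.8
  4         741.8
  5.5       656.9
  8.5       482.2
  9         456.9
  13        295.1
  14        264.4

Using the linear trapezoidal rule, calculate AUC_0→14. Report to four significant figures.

AUC = 6691 µg/L·h

Trapezoidal AUC_0→14:
  [0→3]: (0.0+771.8)/2 × 3 = 1157.7
  [3→4]: (771.8+741.8)/2 × 1 = 756.8
  [4→5.5]: (741.8+656.9)/2 × 1.5 = 1049.025
  [5.5→8.5]: (656.9+482.2)/2 × 3 = 1708.65
  [8.5→9]: (482.2+456.9)/2 × 0.5 = 234.775
  [9→13]: (456.9+295.1)/2 × 4 = 1504.0
  [13→14]: (295.1+264.4)/2 × 1 = 279.75
  Sum = 6690.7 µg/L·h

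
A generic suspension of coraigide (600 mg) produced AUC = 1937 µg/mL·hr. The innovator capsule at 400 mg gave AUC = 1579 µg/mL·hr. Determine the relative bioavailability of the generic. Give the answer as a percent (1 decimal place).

F_rel = (AUC_test/D_test) / (AUC_ref/D_ref)
      = (1937/600) / (1579/400)
      = 3.22833 / 3.9475 = 0.8178 = 81.78%

F_rel = 81.8%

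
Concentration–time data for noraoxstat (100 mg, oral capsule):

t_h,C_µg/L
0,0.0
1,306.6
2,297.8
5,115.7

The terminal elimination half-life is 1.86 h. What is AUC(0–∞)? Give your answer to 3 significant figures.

Trapezoidal AUC_0→5:
  [0→1]: (0.0+306.6)/2 × 1 = 153.3
  [1→2]: (306.6+297.8)/2 × 1 = 302.2
  [2→5]: (297.8+115.7)/2 × 3 = 620.25
  Sum = 1075.75 µg/L·h
k_e = ln2 / t½ = 0.693147 / 1.86 = 0.3727 h^-1
Extrapolated tail: C_last / k_e = 115.7 / 0.3727 = 310.437
AUC_0→∞ = 1075.75 + 310.437 = 1386.187 µg/L·h

AUC = 1390 µg/L·h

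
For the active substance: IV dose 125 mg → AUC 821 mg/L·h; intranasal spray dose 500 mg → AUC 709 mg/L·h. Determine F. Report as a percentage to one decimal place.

F = (AUC_ev / D_ev) / (AUC_iv / D_iv)
  = (709/500) / (821/125)
  = 1.418 / 6.568 = 0.2159
  = 21.59%

F = 21.6%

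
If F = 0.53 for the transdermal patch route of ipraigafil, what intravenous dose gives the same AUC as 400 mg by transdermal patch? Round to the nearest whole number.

Systemic exposure from an extravascular dose = F × D_ev, so the equivalent IV dose is F × D_ev.
D_iv = F × D_ev = 0.53 × 400 = 212 mg

D_iv = 212 mg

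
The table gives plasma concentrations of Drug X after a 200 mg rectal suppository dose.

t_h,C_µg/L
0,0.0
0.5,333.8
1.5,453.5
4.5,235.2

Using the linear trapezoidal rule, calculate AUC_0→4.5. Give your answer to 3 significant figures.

Trapezoidal AUC_0→4.5:
  [0→0.5]: (0.0+333.8)/2 × 0.5 = 83.45
  [0.5→1.5]: (333.8+453.5)/2 × 1 = 393.65
  [1.5→4.5]: (453.5+235.2)/2 × 3 = 1033.05
  Sum = 1510.15 µg/L·h

AUC = 1510 µg/L·h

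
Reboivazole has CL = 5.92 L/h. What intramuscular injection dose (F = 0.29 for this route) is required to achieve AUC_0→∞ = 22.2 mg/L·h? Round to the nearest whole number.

Dose = 453 mg

Dose = CL × AUC_0→∞ / F
     = 5.92 × 22.2 / 0.29 = 453.186 mg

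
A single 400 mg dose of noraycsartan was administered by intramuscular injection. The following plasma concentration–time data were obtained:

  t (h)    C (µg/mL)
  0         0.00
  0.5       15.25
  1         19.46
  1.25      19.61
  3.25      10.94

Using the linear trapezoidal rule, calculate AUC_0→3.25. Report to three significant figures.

Trapezoidal AUC_0→3.25:
  [0→0.5]: (0.00+15.25)/2 × 0.5 = 3.8125
  [0.5→1]: (15.25+19.46)/2 × 0.5 = 8.6775
  [1→1.25]: (19.46+19.61)/2 × 0.25 = 4.88375
  [1.25→3.25]: (19.61+10.94)/2 × 2 = 30.55
  Sum = 47.92375 µg/mL·h

AUC = 47.9 µg/mL·h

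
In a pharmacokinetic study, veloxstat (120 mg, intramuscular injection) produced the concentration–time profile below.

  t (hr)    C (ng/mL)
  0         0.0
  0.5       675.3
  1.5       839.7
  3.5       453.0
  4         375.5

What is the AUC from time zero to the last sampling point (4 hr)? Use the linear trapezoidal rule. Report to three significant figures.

AUC = 2430 ng/mL·hr

Trapezoidal AUC_0→4:
  [0→0.5]: (0.0+675.3)/2 × 0.5 = 168.825
  [0.5→1.5]: (675.3+839.7)/2 × 1 = 757.5
  [1.5→3.5]: (839.7+453.0)/2 × 2 = 1292.7
  [3.5→4]: (453.0+375.5)/2 × 0.5 = 207.125
  Sum = 2426.15 ng/mL·hr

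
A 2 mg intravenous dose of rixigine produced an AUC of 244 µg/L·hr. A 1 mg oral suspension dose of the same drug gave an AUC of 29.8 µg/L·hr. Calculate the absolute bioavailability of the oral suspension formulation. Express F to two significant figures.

F = (AUC_ev / D_ev) / (AUC_iv / D_iv)
  = (29.8/1) / (244/2)
  = 29.8 / 122 = 0.2443

F = 0.24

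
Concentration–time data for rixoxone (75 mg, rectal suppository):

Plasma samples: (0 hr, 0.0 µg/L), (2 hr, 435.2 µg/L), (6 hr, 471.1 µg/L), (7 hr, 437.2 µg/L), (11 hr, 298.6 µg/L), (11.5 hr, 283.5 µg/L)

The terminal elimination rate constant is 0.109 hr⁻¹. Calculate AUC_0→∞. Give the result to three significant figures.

Trapezoidal AUC_0→11.5:
  [0→2]: (0.0+435.2)/2 × 2 = 435.2
  [2→6]: (435.2+471.1)/2 × 4 = 1812.6
  [6→7]: (471.1+437.2)/2 × 1 = 454.15
  [7→11]: (437.2+298.6)/2 × 4 = 1471.6
  [11→11.5]: (298.6+283.5)/2 × 0.5 = 145.525
  Sum = 4319.075 µg/L·hr
Extrapolated tail: C_last / k_e = 283.5 / 0.109 = 2600.917
AUC_0→∞ = 4319.075 + 2600.917 = 6919.992 µg/L·hr

AUC = 6920 µg/L·hr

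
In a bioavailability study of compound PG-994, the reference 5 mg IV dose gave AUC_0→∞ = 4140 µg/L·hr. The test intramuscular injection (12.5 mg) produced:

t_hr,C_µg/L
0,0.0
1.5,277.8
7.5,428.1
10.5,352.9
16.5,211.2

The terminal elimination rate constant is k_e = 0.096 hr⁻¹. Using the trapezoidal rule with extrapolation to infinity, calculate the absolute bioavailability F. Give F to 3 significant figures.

Trapezoidal AUC_0→16.5 (intramuscular injection):
  [0→1.5]: (0.0+277.8)/2 × 1.5 = 208.35
  [1.5→7.5]: (277.8+428.1)/2 × 6 = 2117.7
  [7.5→10.5]: (428.1+352.9)/2 × 3 = 1171.5
  [10.5→16.5]: (352.9+211.2)/2 × 6 = 1692.3
  Sum = 5189.85 µg/L·hr
Tail: C_last/k_e = 211.2/0.096 = 2200.000
AUC_0→∞ (intramuscular injection) = 5189.85 + 2200.000 = 7389.85 µg/L·hr
F = (AUC_ev/D_ev)/(AUC_iv/D_iv) = (7389.85/12.5)/(4140/5) = 591.188/828 = 0.7140

F = 0.714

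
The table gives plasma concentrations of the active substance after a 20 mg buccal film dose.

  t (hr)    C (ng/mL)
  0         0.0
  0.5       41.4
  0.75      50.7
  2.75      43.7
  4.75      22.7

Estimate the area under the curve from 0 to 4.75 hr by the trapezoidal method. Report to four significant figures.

Trapezoidal AUC_0→4.75:
  [0→0.5]: (0.0+41.4)/2 × 0.5 = 10.35
  [0.5→0.75]: (41.4+50.7)/2 × 0.25 = 11.5125
  [0.75→2.75]: (50.7+43.7)/2 × 2 = 94.4
  [2.75→4.75]: (43.7+22.7)/2 × 2 = 66.4
  Sum = 182.6625 ng/mL·hr

AUC = 182.7 ng/mL·hr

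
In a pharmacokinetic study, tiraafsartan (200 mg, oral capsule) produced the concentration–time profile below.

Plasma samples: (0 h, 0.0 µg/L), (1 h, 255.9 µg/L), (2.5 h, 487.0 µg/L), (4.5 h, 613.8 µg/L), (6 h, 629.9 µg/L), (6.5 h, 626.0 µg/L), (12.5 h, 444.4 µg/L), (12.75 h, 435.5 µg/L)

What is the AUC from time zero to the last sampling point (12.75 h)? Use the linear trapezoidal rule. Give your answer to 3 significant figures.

Trapezoidal AUC_0→12.75:
  [0→1]: (0.0+255.9)/2 × 1 = 127.95
  [1→2.5]: (255.9+487.0)/2 × 1.5 = 557.175
  [2.5→4.5]: (487.0+613.8)/2 × 2 = 1100.8
  [4.5→6]: (613.8+629.9)/2 × 1.5 = 932.775
  [6→6.5]: (629.9+626.0)/2 × 0.5 = 313.975
  [6.5→12.5]: (626.0+444.4)/2 × 6 = 3211.2
  [12.5→12.75]: (444.4+435.5)/2 × 0.25 = 109.9875
  Sum = 6353.8625 µg/L·h

AUC = 6350 µg/L·h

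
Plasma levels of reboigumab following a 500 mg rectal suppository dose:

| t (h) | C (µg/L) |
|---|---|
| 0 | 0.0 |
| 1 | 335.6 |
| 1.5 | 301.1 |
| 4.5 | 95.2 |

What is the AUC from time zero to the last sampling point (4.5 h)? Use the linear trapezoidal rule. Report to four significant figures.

AUC = 921.4 µg/L·h

Trapezoidal AUC_0→4.5:
  [0→1]: (0.0+335.6)/2 × 1 = 167.8
  [1→1.5]: (335.6+301.1)/2 × 0.5 = 159.175
  [1.5→4.5]: (301.1+95.2)/2 × 3 = 594.45
  Sum = 921.425 µg/L·h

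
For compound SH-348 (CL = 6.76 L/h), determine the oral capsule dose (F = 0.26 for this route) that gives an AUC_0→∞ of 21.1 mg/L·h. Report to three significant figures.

Dose = CL × AUC_0→∞ / F
     = 6.76 × 21.1 / 0.26 = 548.6 mg

Dose = 549 mg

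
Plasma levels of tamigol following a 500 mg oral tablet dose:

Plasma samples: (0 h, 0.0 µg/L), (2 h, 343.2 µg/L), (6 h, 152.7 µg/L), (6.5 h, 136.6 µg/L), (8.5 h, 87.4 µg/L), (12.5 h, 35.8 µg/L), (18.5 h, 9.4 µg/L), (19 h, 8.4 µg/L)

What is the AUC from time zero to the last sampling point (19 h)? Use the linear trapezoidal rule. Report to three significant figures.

AUC = 2020 µg/L·h

Trapezoidal AUC_0→19:
  [0→2]: (0.0+343.2)/2 × 2 = 343.2
  [2→6]: (343.2+152.7)/2 × 4 = 991.8
  [6→6.5]: (152.7+136.6)/2 × 0.5 = 72.325
  [6.5→8.5]: (136.6+87.4)/2 × 2 = 224.0
  [8.5→12.5]: (87.4+35.8)/2 × 4 = 246.4
  [12.5→18.5]: (35.8+9.4)/2 × 6 = 135.6
  [18.5→19]: (9.4+8.4)/2 × 0.5 = 4.45
  Sum = 2017.775 µg/L·h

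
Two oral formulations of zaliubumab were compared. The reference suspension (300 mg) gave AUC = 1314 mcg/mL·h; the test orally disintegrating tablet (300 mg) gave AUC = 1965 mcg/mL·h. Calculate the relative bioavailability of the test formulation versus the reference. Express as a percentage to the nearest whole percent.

F_rel = (AUC_test/D_test) / (AUC_ref/D_ref)
      = (1965/300) / (1314/300)
      = 6.55 / 4.38 = 1.4954 = 149.54%

F_rel = 150%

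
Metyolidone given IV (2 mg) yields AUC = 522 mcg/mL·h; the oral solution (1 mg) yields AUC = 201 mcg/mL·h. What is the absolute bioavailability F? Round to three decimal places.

F = (AUC_ev / D_ev) / (AUC_iv / D_iv)
  = (201/1) / (522/2)
  = 201 / 261 = 0.7701

F = 0.770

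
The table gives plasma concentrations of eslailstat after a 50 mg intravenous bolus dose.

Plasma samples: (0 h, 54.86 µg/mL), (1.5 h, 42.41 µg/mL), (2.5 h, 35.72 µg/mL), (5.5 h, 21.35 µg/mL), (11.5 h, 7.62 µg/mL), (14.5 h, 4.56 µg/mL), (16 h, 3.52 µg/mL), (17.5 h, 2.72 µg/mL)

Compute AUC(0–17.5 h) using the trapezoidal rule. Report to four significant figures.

Trapezoidal AUC_0→17.5:
  [0→1.5]: (54.86+42.41)/2 × 1.5 = 72.9525
  [1.5→2.5]: (42.41+35.72)/2 × 1 = 39.065
  [2.5→5.5]: (35.72+21.35)/2 × 3 = 85.605
  [5.5→11.5]: (21.35+7.62)/2 × 6 = 86.91
  [11.5→14.5]: (7.62+4.56)/2 × 3 = 18.27
  [14.5→16]: (4.56+3.52)/2 × 1.5 = 6.06
  [16→17.5]: (3.52+2.72)/2 × 1.5 = 4.68
  Sum = 313.5425 µg/mL·h

AUC = 313.5 µg/mL·h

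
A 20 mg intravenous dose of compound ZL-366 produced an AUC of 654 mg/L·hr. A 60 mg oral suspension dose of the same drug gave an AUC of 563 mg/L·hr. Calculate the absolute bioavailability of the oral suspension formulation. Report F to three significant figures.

F = (AUC_ev / D_ev) / (AUC_iv / D_iv)
  = (563/60) / (654/20)
  = 9.38333 / 32.7 = 0.2870

F = 0.287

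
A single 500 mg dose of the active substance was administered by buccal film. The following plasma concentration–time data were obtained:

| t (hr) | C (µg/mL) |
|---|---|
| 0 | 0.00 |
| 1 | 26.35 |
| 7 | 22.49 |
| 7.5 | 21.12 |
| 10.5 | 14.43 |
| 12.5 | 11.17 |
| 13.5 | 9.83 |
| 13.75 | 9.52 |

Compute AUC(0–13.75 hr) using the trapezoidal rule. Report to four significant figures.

Trapezoidal AUC_0→13.75:
  [0→1]: (0.00+26.35)/2 × 1 = 13.175
  [1→7]: (26.35+22.49)/2 × 6 = 146.52
  [7→7.5]: (22.49+21.12)/2 × 0.5 = 10.9025
  [7.5→10.5]: (21.12+14.43)/2 × 3 = 53.325
  [10.5→12.5]: (14.43+11.17)/2 × 2 = 25.6
  [12.5→13.5]: (11.17+9.83)/2 × 1 = 10.5
  [13.5→13.75]: (9.83+9.52)/2 × 0.25 = 2.41875
  Sum = 262.44125 µg/mL·hr

AUC = 262.4 µg/mL·hr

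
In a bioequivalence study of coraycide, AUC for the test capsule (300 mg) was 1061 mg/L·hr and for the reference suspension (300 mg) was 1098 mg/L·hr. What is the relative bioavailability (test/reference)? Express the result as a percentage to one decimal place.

F_rel = (AUC_test/D_test) / (AUC_ref/D_ref)
      = (1061/300) / (1098/300)
      = 3.53667 / 3.66 = 0.9663 = 96.63%

F_rel = 96.6%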